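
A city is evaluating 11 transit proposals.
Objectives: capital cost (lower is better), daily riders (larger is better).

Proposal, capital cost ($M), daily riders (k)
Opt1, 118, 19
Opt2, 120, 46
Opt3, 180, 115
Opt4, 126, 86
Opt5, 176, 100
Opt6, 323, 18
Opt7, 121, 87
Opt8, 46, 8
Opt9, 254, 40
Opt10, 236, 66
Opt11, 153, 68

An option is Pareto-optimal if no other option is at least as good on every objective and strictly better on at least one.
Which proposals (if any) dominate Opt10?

Opt3: capital cost 180≤236, daily riders 115≥66 — dominates Opt10.
Opt4: capital cost 126≤236, daily riders 86≥66 — dominates Opt10.
Opt5: capital cost 176≤236, daily riders 100≥66 — dominates Opt10.
Opt7: capital cost 121≤236, daily riders 87≥66 — dominates Opt10.
Opt11: capital cost 153≤236, daily riders 68≥66 — dominates Opt10.
Others (Opt1, Opt2, Opt6, Opt8, Opt9) are each worse than Opt10 on at least one objective.

Opt3, Opt4, Opt5, Opt7, Opt11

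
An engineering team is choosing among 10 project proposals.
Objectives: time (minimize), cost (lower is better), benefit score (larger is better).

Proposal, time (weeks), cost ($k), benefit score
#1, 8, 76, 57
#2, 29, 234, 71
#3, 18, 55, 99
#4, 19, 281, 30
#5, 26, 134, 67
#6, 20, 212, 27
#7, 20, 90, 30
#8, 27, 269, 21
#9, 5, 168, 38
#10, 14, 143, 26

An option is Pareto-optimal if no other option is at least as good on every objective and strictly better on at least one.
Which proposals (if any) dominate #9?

none

#1: worse on time (8 vs 5).
#2: worse on time (29 vs 5).
#3: worse on time (18 vs 5).
#4: worse on time (19 vs 5).
#5: worse on time (26 vs 5).
#6: worse on time (20 vs 5).
#7: worse on time (20 vs 5).
#8: worse on time (27 vs 5).
#10: worse on time (14 vs 5).
No option dominates #9.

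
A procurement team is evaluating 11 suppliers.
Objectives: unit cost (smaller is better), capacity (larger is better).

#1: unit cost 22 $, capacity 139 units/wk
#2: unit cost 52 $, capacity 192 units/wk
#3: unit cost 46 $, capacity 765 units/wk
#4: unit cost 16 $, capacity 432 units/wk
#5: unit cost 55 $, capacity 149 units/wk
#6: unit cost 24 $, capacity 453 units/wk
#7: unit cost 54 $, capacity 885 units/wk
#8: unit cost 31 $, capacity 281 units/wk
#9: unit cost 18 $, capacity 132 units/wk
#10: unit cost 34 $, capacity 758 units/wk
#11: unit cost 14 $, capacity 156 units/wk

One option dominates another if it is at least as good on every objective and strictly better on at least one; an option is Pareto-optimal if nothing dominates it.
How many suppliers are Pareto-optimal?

#1: dominated by #4 (unit cost 16≤22, capacity 432≥139).
#2: dominated by #3 (unit cost 46≤52, capacity 765≥192).
#3: not dominated.
#4: not dominated.
#5: dominated by #2 (unit cost 52≤55, capacity 192≥149).
#6: not dominated.
#7: not dominated (best capacity).
#8: dominated by #4 (unit cost 16≤31, capacity 432≥281).
#9: dominated by #4 (unit cost 16≤18, capacity 432≥132).
#10: not dominated.
#11: not dominated (best unit cost).
Pareto-optimal: #3, #4, #6, #7, #10, #11 → 6.

6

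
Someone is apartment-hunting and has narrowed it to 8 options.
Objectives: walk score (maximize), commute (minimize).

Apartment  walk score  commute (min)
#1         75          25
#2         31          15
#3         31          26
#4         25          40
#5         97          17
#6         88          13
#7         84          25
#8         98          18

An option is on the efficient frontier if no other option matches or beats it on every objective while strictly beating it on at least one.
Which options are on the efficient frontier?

#1: dominated by #5 (walk score 97≥75, commute 17≤25).
#2: dominated by #6 (walk score 88≥31, commute 13≤15).
#3: dominated by #1 (walk score 75≥31, commute 25≤26).
#4: dominated by #1 (walk score 75≥25, commute 25≤40).
#5: not dominated.
#6: not dominated (best commute).
#7: dominated by #5 (walk score 97≥84, commute 17≤25).
#8: not dominated (best walk score).

#5, #6, #8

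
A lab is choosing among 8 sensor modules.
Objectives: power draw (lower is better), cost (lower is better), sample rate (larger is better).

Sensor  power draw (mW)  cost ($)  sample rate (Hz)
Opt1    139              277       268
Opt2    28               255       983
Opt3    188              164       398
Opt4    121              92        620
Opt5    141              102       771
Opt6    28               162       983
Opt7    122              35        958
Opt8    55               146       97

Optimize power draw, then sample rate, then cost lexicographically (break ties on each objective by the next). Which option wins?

First minimize power draw: best is 28, kept {Opt2, Opt6}.
Then maximize sample rate: best is 983, kept {Opt2, Opt6}.
Then minimize cost: best is 162, kept {Opt6}.

Opt6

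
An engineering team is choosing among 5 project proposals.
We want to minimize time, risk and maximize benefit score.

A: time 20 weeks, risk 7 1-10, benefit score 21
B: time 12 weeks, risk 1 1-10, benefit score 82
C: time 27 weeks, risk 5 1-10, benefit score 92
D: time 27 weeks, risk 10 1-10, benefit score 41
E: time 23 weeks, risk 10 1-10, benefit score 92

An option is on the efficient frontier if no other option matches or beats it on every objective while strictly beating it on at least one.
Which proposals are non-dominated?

A: dominated by B (time 12≤20, risk 1≤7, benefit score 82≥21).
B: not dominated (best time).
C: not dominated.
D: dominated by B (time 12≤27, risk 1≤10, benefit score 82≥41).
E: not dominated.

B, C, E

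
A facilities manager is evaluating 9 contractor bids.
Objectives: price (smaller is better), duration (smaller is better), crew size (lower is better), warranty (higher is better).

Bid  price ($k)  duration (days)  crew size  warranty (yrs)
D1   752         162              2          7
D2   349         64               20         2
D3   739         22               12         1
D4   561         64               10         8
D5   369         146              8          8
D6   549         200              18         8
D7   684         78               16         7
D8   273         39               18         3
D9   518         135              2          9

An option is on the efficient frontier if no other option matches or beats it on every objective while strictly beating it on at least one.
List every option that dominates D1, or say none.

D9: price 518≤752, duration 135≤162, crew size 2≤2, warranty 9≥7 — dominates D1.
Others (D2, D3, D4, D5, D6, D7, D8) are each worse than D1 on at least one objective.

D9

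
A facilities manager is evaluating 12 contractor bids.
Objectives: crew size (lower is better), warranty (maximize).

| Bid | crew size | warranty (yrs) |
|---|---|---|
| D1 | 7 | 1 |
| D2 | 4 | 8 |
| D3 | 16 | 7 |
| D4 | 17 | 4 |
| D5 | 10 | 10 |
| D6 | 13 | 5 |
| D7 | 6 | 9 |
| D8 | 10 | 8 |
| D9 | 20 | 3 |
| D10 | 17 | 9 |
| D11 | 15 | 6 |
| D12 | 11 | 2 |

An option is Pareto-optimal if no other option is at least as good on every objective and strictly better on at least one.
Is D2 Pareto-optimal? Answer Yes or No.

D1: worse on crew size (7 vs 4).
D3: worse on crew size (16 vs 4).
D4: worse on crew size (17 vs 4).
D5: worse on crew size (10 vs 4).
D6: worse on crew size (13 vs 4).
D7: worse on crew size (6 vs 4).
D8: worse on crew size (10 vs 4).
D9: worse on crew size (20 vs 4).
D10: worse on crew size (17 vs 4).
D11: worse on crew size (15 vs 4).
D12: worse on crew size (11 vs 4).
No option is at least as good as D2 on every objective and strictly better on one.

Yes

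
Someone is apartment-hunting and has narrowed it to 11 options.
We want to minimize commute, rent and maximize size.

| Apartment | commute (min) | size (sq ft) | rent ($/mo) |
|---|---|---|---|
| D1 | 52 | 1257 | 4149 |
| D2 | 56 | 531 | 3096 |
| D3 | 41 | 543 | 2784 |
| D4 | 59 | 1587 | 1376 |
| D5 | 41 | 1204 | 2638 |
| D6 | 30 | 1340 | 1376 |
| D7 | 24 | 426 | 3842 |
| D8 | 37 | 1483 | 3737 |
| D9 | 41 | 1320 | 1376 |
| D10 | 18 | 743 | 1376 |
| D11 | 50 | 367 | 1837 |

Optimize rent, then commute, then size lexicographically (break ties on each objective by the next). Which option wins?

D10

First minimize rent: best is 1376, kept {D4, D6, D9, D10}.
Then minimize commute: best is 18, kept {D10}.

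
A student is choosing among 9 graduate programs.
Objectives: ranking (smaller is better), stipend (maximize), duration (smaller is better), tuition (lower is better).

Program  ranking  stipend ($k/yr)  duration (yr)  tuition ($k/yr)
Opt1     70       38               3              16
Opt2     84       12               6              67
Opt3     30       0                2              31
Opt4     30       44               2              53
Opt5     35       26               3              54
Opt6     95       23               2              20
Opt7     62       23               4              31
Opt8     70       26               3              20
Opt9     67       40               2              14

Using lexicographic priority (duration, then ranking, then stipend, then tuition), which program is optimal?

First minimize duration: best is 2, kept {Opt3, Opt4, Opt6, Opt9}.
Then minimize ranking: best is 30, kept {Opt3, Opt4}.
Then maximize stipend: best is 44, kept {Opt4}.

Opt4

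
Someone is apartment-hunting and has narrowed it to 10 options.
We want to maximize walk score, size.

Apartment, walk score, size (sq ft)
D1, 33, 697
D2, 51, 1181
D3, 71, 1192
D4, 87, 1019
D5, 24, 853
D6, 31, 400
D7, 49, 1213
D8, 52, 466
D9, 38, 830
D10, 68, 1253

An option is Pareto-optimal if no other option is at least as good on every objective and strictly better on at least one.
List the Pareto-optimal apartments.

D1: dominated by D2 (walk score 51≥33, size 1181≥697).
D2: dominated by D3 (walk score 71≥51, size 1192≥1181).
D3: not dominated.
D4: not dominated (best walk score).
D5: dominated by D2 (walk score 51≥24, size 1181≥853).
D6: dominated by D1 (walk score 33≥31, size 697≥400).
D7: dominated by D10 (walk score 68≥49, size 1253≥1213).
D8: dominated by D3 (walk score 71≥52, size 1192≥466).
D9: dominated by D2 (walk score 51≥38, size 1181≥830).
D10: not dominated (best size).

D3, D4, D10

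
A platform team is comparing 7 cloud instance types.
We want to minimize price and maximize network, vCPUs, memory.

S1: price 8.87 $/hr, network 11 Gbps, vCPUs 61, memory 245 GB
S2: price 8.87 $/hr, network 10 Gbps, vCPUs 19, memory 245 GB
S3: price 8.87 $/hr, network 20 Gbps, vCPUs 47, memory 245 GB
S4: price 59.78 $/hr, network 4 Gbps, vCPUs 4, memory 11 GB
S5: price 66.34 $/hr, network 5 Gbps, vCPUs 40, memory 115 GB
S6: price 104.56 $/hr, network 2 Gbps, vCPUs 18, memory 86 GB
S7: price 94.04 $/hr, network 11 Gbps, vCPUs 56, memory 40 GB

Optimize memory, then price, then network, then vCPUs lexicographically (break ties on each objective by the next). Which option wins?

S3

First maximize memory: best is 245, kept {S1, S2, S3}.
Then minimize price: best is 8.87, kept {S1, S2, S3}.
Then maximize network: best is 20, kept {S3}.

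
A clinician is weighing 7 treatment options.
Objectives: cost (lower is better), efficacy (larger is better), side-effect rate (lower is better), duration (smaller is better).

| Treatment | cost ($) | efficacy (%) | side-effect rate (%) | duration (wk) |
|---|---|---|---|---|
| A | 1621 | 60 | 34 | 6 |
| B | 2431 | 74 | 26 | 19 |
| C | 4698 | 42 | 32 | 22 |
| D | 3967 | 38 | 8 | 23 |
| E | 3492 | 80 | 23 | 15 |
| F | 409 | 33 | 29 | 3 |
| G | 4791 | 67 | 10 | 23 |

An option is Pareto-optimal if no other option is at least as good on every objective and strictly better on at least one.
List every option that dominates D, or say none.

A: worse on side-effect rate (34 vs 8).
B: worse on side-effect rate (26 vs 8).
C: worse on cost (4698 vs 3967).
E: worse on side-effect rate (23 vs 8).
F: worse on efficacy (33 vs 38).
G: worse on cost (4791 vs 3967).
No option dominates D.

none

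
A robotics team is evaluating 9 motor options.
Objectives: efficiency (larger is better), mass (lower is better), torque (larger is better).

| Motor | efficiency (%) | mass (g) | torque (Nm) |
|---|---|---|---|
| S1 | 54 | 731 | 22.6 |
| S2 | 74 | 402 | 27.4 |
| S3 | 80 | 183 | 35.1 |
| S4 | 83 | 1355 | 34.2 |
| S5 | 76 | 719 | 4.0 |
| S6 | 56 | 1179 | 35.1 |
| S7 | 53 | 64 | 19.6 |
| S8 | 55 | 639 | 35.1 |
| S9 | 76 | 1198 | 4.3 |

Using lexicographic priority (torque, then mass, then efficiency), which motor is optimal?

First maximize torque: best is 35.1, kept {S3, S6, S8}.
Then minimize mass: best is 183, kept {S3}.

S3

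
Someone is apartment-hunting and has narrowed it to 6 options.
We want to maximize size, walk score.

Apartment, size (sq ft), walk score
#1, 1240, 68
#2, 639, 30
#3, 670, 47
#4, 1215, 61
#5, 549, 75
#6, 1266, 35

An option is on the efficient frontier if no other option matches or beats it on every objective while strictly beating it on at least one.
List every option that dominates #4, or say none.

#1

#1: size 1240≥1215, walk score 68≥61 — dominates #4.
Others (#2, #3, #5, #6) are each worse than #4 on at least one objective.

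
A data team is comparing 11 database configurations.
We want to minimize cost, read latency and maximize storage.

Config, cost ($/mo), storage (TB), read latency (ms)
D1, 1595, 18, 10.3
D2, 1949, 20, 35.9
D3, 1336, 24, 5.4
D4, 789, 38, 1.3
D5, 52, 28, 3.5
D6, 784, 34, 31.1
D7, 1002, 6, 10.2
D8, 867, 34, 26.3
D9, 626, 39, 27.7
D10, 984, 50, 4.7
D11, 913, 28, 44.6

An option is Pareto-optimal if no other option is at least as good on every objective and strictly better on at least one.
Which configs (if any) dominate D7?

D4: cost 789≤1002, storage 38≥6, read latency 1.3≤10.2 — dominates D7.
D5: cost 52≤1002, storage 28≥6, read latency 3.5≤10.2 — dominates D7.
D10: cost 984≤1002, storage 50≥6, read latency 4.7≤10.2 — dominates D7.
Others (D1, D2, D3, D6, D8, D9, D11) are each worse than D7 on at least one objective.

D4, D5, D10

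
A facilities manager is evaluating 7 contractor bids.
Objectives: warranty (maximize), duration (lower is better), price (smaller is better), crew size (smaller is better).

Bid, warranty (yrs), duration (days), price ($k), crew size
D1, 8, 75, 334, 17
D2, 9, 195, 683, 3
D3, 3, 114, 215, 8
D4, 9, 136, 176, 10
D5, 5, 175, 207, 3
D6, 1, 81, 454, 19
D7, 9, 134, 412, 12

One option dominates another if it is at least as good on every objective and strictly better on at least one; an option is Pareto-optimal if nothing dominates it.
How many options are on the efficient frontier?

6

D1: not dominated (best duration).
D2: not dominated.
D3: not dominated.
D4: not dominated (best price).
D5: not dominated.
D6: dominated by D1 (warranty 8≥1, duration 75≤81, price 334≤454, crew size 17≤19).
D7: not dominated.
Pareto-optimal: D1, D2, D3, D4, D5, D7 → 6.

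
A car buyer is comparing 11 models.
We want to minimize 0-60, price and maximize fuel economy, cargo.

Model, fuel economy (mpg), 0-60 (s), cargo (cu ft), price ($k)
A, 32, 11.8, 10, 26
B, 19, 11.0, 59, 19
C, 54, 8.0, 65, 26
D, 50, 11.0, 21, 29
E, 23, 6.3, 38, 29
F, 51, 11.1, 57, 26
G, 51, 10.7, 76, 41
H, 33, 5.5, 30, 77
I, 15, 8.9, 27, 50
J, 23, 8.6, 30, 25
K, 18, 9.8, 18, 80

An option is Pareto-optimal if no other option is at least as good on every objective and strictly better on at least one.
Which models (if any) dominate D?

C: fuel economy 54≥50, 0-60 8.0≤11.0, cargo 65≥21, price 26≤29 — dominates D.
Others (A, B, E, F, G, H, I, J, K) are each worse than D on at least one objective.

C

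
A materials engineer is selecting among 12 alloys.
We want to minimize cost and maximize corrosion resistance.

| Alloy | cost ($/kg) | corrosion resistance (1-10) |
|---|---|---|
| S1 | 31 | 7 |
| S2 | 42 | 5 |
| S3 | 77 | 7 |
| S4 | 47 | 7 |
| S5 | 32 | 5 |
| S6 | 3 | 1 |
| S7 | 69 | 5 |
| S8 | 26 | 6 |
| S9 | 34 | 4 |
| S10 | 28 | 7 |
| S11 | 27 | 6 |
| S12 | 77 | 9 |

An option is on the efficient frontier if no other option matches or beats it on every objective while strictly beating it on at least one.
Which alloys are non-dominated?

S1: dominated by S10 (cost 28≤31, corrosion resistance 7≥7).
S2: dominated by S1 (cost 31≤42, corrosion resistance 7≥5).
S3: dominated by S1 (cost 31≤77, corrosion resistance 7≥7).
S4: dominated by S1 (cost 31≤47, corrosion resistance 7≥7).
S5: dominated by S1 (cost 31≤32, corrosion resistance 7≥5).
S6: not dominated (best cost).
S7: dominated by S1 (cost 31≤69, corrosion resistance 7≥5).
S8: not dominated.
S9: dominated by S1 (cost 31≤34, corrosion resistance 7≥4).
S10: not dominated.
S11: dominated by S8 (cost 26≤27, corrosion resistance 6≥6).
S12: not dominated (best corrosion resistance).

S6, S8, S10, S12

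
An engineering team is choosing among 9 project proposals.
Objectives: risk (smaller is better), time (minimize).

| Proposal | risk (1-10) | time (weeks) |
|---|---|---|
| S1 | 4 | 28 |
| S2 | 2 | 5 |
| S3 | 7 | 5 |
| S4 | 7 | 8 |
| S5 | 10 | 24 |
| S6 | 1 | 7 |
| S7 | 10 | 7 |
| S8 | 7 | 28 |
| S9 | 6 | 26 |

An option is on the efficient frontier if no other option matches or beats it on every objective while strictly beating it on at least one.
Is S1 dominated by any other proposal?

Yes

S2 vs S1: risk 2≤4, time 5≤28 — S2 is at least as good on every objective and strictly better on at least one, so S2 dominates S1.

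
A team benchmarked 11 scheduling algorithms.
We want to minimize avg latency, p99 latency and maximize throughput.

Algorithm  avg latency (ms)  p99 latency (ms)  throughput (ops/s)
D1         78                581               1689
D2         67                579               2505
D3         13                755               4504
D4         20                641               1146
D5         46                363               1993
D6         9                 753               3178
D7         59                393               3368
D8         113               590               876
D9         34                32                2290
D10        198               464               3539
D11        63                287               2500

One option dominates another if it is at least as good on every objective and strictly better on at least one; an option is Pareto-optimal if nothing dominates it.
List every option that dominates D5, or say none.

D9: avg latency 34≤46, p99 latency 32≤363, throughput 2290≥1993 — dominates D5.
Others (D1, D2, D3, D4, D6, D7, D8, D10, D11) are each worse than D5 on at least one objective.

D9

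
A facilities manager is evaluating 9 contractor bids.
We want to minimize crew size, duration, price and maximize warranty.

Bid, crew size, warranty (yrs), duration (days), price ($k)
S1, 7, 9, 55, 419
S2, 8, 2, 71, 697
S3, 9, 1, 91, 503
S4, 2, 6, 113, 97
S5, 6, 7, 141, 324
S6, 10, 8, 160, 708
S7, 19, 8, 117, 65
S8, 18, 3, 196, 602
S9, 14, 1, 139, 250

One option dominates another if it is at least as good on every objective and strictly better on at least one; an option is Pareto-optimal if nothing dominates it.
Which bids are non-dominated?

S1: not dominated (best warranty).
S2: dominated by S1 (crew size 7≤8, warranty 9≥2, duration 55≤71, price 419≤697).
S3: dominated by S1 (crew size 7≤9, warranty 9≥1, duration 55≤91, price 419≤503).
S4: not dominated (best crew size).
S5: not dominated.
S6: dominated by S1 (crew size 7≤10, warranty 9≥8, duration 55≤160, price 419≤708).
S7: not dominated (best price).
S8: dominated by S1 (crew size 7≤18, warranty 9≥3, duration 55≤196, price 419≤602).
S9: dominated by S4 (crew size 2≤14, warranty 6≥1, duration 113≤139, price 97≤250).

S1, S4, S5, S7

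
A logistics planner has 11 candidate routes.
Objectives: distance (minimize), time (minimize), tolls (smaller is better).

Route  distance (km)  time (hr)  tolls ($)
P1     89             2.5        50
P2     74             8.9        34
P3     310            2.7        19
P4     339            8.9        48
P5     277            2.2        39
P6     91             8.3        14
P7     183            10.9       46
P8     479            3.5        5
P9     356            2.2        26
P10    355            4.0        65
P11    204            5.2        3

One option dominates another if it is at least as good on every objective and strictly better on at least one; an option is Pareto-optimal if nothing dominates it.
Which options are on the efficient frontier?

P1: not dominated.
P2: not dominated (best distance).
P3: not dominated.
P4: dominated by P2 (distance 74≤339, time 8.9≤8.9, tolls 34≤48).
P5: not dominated.
P6: not dominated.
P7: dominated by P2 (distance 74≤183, time 8.9≤10.9, tolls 34≤46).
P8: not dominated.
P9: not dominated.
P10: dominated by P1 (distance 89≤355, time 2.5≤4.0, tolls 50≤65).
P11: not dominated (best tolls).

P1, P2, P3, P5, P6, P8, P9, P11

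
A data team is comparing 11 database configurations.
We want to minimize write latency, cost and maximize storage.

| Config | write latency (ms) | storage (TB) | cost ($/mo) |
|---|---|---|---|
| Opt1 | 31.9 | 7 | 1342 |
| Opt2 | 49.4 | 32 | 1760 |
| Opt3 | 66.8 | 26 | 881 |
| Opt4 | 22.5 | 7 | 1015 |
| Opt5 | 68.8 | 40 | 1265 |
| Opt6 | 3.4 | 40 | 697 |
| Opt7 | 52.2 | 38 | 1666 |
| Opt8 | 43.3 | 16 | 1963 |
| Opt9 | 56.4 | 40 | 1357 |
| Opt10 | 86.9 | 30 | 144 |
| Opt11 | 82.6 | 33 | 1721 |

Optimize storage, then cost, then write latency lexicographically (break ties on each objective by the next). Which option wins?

First maximize storage: best is 40, kept {Opt5, Opt6, Opt9}.
Then minimize cost: best is 697, kept {Opt6}.

Opt6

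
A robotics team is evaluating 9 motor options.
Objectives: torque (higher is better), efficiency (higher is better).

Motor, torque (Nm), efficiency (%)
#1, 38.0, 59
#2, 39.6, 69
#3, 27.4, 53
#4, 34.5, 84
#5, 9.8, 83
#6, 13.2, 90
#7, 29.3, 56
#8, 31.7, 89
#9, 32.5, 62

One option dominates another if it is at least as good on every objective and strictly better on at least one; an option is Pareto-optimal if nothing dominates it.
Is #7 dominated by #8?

#8 vs #7: torque 31.7≥29.3, efficiency 89≥56 — #8 is at least as good on every objective with at least one strict improvement.

Yes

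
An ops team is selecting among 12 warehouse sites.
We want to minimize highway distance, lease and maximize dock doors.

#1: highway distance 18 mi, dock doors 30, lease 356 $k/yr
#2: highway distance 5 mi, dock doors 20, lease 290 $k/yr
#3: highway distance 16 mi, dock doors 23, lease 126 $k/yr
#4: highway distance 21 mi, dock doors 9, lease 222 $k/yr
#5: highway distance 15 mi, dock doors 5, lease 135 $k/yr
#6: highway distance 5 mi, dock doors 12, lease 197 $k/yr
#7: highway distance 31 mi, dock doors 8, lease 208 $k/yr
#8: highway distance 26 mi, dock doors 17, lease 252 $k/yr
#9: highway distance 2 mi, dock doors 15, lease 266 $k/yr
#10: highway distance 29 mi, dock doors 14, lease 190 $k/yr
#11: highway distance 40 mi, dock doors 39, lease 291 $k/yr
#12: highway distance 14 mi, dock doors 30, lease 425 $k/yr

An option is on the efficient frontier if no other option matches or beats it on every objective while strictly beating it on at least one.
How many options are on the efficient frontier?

8

#1: not dominated.
#2: not dominated.
#3: not dominated (best lease).
#4: dominated by #3 (highway distance 16≤21, dock doors 23≥9, lease 126≤222).
#5: not dominated.
#6: not dominated.
#7: dominated by #3 (highway distance 16≤31, dock doors 23≥8, lease 126≤208).
#8: dominated by #3 (highway distance 16≤26, dock doors 23≥17, lease 126≤252).
#9: not dominated (best highway distance).
#10: dominated by #3 (highway distance 16≤29, dock doors 23≥14, lease 126≤190).
#11: not dominated (best dock doors).
#12: not dominated.
Pareto-optimal: #1, #2, #3, #5, #6, #9, #11, #12 → 8.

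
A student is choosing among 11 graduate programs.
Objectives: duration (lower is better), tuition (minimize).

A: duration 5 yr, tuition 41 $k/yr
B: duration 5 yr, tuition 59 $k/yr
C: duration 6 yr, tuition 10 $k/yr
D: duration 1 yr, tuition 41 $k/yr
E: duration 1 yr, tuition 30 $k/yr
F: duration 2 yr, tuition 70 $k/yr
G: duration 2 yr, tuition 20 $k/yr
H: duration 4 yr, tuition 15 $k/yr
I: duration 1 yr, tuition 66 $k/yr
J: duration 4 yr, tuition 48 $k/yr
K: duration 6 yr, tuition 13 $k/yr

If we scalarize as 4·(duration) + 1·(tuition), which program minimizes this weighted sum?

G

A: 4·5 + 1·41 = 61
B: 4·5 + 1·59 = 79
C: 4·6 + 1·10 = 34
D: 4·1 + 1·41 = 45
E: 4·1 + 1·30 = 34
F: 4·2 + 1·70 = 78
G: 4·2 + 1·20 = 28
H: 4·4 + 1·15 = 31
I: 4·1 + 1·66 = 70
J: 4·4 + 1·48 = 64
K: 4·6 + 1·13 = 37
Lowest: G at 28.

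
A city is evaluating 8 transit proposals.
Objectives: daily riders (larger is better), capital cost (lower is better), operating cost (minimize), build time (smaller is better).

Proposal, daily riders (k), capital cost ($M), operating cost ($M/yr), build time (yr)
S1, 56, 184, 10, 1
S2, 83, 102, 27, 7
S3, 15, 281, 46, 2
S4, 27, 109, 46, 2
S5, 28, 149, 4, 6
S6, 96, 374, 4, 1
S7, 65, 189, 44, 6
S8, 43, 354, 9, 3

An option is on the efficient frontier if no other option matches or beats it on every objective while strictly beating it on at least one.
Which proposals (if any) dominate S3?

S1, S4

S1: daily riders 56≥15, capital cost 184≤281, operating cost 10≤46, build time 1≤2 — dominates S3.
S4: daily riders 27≥15, capital cost 109≤281, operating cost 46≤46, build time 2≤2 — dominates S3.
Others (S2, S5, S6, S7, S8) are each worse than S3 on at least one objective.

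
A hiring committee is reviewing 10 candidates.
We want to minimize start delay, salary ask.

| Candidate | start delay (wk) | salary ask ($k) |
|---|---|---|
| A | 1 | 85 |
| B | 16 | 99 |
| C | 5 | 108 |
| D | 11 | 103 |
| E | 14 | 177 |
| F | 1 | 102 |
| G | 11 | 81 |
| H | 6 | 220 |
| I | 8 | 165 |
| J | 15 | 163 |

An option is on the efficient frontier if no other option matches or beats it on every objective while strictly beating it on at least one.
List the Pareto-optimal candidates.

A, G

A: not dominated.
B: dominated by A (start delay 1≤16, salary ask 85≤99).
C: dominated by A (start delay 1≤5, salary ask 85≤108).
D: dominated by A (start delay 1≤11, salary ask 85≤103).
E: dominated by A (start delay 1≤14, salary ask 85≤177).
F: dominated by A (start delay 1≤1, salary ask 85≤102).
G: not dominated (best salary ask).
H: dominated by A (start delay 1≤6, salary ask 85≤220).
I: dominated by A (start delay 1≤8, salary ask 85≤165).
J: dominated by A (start delay 1≤15, salary ask 85≤163).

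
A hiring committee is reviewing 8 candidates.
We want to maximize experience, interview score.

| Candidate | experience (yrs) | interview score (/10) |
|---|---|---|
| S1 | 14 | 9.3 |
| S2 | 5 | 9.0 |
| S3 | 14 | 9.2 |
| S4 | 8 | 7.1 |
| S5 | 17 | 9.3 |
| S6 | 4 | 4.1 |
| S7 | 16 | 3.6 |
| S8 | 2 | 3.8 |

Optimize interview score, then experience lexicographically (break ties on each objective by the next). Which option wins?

First maximize interview score: best is 9.3, kept {S1, S5}.
Then maximize experience: best is 17, kept {S5}.

S5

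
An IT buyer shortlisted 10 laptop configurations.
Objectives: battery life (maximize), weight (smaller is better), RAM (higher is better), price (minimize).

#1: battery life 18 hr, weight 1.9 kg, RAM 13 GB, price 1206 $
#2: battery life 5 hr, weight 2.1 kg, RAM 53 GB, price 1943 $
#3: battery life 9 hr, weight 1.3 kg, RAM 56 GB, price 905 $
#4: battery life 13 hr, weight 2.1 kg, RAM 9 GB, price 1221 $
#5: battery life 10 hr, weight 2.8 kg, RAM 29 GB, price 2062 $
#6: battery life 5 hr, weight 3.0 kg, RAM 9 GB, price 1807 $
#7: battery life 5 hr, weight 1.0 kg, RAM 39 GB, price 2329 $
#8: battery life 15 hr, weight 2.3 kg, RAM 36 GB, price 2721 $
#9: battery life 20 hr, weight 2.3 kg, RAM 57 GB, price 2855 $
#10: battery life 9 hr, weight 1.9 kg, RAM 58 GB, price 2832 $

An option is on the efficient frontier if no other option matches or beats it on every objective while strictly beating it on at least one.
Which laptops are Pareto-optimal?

#1, #3, #5, #7, #8, #9, #10

#1: not dominated.
#2: dominated by #3 (battery life 9≥5, weight 1.3≤2.1, RAM 56≥53, price 905≤1943).
#3: not dominated (best price).
#4: dominated by #1 (battery life 18≥13, weight 1.9≤2.1, RAM 13≥9, price 1206≤1221).
#5: not dominated.
#6: dominated by #1 (battery life 18≥5, weight 1.9≤3.0, RAM 13≥9, price 1206≤1807).
#7: not dominated (best weight).
#8: not dominated.
#9: not dominated (best battery life).
#10: not dominated (best RAM).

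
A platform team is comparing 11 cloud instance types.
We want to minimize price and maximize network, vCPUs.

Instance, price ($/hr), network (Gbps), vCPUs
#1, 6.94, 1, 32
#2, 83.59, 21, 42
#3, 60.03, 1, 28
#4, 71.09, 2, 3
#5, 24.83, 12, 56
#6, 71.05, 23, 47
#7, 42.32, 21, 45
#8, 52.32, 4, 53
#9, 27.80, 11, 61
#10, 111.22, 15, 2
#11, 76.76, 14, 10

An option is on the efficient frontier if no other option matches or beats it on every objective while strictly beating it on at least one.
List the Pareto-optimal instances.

#1: not dominated (best price).
#2: dominated by #6 (price 71.05≤83.59, network 23≥21, vCPUs 47≥42).
#3: dominated by #1 (price 6.94≤60.03, network 1≥1, vCPUs 32≥28).
#4: dominated by #5 (price 24.83≤71.09, network 12≥2, vCPUs 56≥3).
#5: not dominated.
#6: not dominated (best network).
#7: not dominated.
#8: dominated by #5 (price 24.83≤52.32, network 12≥4, vCPUs 56≥53).
#9: not dominated (best vCPUs).
#10: dominated by #2 (price 83.59≤111.22, network 21≥15, vCPUs 42≥2).
#11: dominated by #6 (price 71.05≤76.76, network 23≥14, vCPUs 47≥10).

#1, #5, #6, #7, #9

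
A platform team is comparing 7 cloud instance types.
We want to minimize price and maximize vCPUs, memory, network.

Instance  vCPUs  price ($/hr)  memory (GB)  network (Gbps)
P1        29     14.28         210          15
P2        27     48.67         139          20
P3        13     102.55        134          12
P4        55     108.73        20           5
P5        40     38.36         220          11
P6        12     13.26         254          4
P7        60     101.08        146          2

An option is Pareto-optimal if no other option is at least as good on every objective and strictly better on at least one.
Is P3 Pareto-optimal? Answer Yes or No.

No

P1 vs P3: vCPUs 29≥13, price 14.28≤102.55, memory 210≥134, network 15≥12 — P1 is at least as good on every objective and strictly better on at least one, so P1 dominates P3.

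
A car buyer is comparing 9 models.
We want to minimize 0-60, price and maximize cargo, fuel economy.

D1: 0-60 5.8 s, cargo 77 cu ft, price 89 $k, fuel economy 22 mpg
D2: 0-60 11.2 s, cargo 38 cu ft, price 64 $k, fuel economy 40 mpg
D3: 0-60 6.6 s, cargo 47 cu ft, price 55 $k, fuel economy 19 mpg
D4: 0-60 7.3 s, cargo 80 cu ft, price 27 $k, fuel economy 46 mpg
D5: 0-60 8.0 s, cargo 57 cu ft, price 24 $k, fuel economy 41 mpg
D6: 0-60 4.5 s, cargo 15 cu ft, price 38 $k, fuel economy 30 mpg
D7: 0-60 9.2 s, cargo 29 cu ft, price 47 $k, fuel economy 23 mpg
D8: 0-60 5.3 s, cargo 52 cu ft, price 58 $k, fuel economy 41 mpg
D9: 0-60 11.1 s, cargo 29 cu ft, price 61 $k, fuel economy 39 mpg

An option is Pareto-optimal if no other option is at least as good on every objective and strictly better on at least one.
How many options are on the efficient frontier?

D1: not dominated.
D2: dominated by D4 (0-60 7.3≤11.2, cargo 80≥38, price 27≤64, fuel economy 46≥40).
D3: not dominated.
D4: not dominated (best cargo).
D5: not dominated (best price).
D6: not dominated (best 0-60).
D7: dominated by D4 (0-60 7.3≤9.2, cargo 80≥29, price 27≤47, fuel economy 46≥23).
D8: not dominated.
D9: dominated by D4 (0-60 7.3≤11.1, cargo 80≥29, price 27≤61, fuel economy 46≥39).
Pareto-optimal: D1, D3, D4, D5, D6, D8 → 6.

6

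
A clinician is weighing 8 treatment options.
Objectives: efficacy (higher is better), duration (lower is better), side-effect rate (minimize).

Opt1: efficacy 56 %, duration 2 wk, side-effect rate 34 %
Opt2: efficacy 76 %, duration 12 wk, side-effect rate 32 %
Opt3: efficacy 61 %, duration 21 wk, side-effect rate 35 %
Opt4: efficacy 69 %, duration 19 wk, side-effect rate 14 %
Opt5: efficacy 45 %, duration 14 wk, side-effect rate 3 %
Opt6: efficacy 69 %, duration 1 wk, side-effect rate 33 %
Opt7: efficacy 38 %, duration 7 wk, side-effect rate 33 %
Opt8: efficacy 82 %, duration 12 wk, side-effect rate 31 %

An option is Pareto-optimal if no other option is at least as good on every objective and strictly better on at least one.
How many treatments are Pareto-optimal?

4

Opt1: dominated by Opt6 (efficacy 69≥56, duration 1≤2, side-effect rate 33≤34).
Opt2: dominated by Opt8 (efficacy 82≥76, duration 12≤12, side-effect rate 31≤32).
Opt3: dominated by Opt2 (efficacy 76≥61, duration 12≤21, side-effect rate 32≤35).
Opt4: not dominated.
Opt5: not dominated (best side-effect rate).
Opt6: not dominated (best duration).
Opt7: dominated by Opt6 (efficacy 69≥38, duration 1≤7, side-effect rate 33≤33).
Opt8: not dominated (best efficacy).
Pareto-optimal: Opt4, Opt5, Opt6, Opt8 → 4.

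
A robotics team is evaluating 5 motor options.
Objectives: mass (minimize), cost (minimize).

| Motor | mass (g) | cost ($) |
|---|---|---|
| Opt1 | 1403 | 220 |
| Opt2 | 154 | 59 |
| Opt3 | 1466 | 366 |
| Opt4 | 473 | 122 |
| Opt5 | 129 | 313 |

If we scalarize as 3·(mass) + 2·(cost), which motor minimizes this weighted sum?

Opt2

Opt1: 3·1403 + 2·220 = 4649
Opt2: 3·154 + 2·59 = 580
Opt3: 3·1466 + 2·366 = 5130
Opt4: 3·473 + 2·122 = 1663
Opt5: 3·129 + 2·313 = 1013
Lowest: Opt2 at 580.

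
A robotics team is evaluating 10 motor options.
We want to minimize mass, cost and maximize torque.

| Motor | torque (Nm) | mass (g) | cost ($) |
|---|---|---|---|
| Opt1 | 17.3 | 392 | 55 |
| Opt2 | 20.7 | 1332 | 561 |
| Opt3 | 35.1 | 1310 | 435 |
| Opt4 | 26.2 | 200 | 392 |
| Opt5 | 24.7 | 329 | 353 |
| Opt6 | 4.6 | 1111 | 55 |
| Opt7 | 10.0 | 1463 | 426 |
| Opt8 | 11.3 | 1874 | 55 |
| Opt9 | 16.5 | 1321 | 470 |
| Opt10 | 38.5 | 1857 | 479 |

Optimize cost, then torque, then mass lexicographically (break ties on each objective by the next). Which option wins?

Opt1

First minimize cost: best is 55, kept {Opt1, Opt6, Opt8}.
Then maximize torque: best is 17.3, kept {Opt1}.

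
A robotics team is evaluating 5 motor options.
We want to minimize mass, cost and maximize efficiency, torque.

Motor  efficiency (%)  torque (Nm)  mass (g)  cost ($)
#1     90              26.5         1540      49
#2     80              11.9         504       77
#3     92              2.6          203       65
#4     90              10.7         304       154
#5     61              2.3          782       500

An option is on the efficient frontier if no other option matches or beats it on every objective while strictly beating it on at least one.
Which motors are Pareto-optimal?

#1: not dominated (best torque).
#2: not dominated.
#3: not dominated (best efficiency).
#4: not dominated.
#5: dominated by #2 (efficiency 80≥61, torque 11.9≥2.3, mass 504≤782, cost 77≤500).

#1, #2, #3, #4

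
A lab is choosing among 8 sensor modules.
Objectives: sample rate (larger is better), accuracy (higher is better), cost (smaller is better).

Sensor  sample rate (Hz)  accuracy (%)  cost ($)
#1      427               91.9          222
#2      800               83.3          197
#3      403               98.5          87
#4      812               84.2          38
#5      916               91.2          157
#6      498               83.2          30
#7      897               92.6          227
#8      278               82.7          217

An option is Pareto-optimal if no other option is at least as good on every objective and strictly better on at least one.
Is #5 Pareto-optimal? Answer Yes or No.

#1: worse on sample rate (427 vs 916).
#2: worse on sample rate (800 vs 916).
#3: worse on sample rate (403 vs 916).
#4: worse on sample rate (812 vs 916).
#6: worse on sample rate (498 vs 916).
#7: worse on sample rate (897 vs 916).
#8: worse on sample rate (278 vs 916).
No option is at least as good as #5 on every objective and strictly better on one.

Yes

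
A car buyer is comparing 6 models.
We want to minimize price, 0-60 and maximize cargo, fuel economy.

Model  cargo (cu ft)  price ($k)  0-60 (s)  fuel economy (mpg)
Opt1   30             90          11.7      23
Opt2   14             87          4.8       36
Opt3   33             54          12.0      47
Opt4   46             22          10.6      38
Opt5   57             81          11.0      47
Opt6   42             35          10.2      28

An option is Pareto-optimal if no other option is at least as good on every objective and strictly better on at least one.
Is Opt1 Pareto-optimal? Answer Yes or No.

No

Opt4 vs Opt1: cargo 46≥30, price 22≤90, 0-60 10.6≤11.7, fuel economy 38≥23 — Opt4 is at least as good on every objective and strictly better on at least one, so Opt4 dominates Opt1.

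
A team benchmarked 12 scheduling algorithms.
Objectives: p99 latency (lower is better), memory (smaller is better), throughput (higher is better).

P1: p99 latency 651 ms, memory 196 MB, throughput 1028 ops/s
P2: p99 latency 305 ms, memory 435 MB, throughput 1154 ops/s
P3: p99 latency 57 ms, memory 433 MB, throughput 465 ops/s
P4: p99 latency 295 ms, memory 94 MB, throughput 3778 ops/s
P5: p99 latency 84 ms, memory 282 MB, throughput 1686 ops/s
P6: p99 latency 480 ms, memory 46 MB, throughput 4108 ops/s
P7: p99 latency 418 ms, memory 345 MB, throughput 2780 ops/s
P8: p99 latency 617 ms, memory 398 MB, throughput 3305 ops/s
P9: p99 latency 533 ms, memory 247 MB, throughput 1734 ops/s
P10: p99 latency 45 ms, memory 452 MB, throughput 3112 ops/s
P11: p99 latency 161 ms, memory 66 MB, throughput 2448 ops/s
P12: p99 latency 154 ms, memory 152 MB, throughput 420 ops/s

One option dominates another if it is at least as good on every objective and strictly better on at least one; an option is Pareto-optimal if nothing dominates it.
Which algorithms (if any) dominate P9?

P4: p99 latency 295≤533, memory 94≤247, throughput 3778≥1734 — dominates P9.
P6: p99 latency 480≤533, memory 46≤247, throughput 4108≥1734 — dominates P9.
P11: p99 latency 161≤533, memory 66≤247, throughput 2448≥1734 — dominates P9.
Others (P1, P2, P3, P5, P7, P8, P10, P12) are each worse than P9 on at least one objective.

P4, P6, P11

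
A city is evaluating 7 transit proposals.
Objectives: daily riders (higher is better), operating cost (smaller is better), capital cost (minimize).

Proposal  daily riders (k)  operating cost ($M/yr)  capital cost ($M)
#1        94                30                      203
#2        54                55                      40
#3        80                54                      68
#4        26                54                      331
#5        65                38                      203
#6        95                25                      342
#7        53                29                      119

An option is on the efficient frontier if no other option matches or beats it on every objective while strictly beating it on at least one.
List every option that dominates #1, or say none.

#2: worse on daily riders (54 vs 94).
#3: worse on daily riders (80 vs 94).
#4: worse on daily riders (26 vs 94).
#5: worse on daily riders (65 vs 94).
#6: worse on capital cost (342 vs 203).
#7: worse on daily riders (53 vs 94).
No option dominates #1.

none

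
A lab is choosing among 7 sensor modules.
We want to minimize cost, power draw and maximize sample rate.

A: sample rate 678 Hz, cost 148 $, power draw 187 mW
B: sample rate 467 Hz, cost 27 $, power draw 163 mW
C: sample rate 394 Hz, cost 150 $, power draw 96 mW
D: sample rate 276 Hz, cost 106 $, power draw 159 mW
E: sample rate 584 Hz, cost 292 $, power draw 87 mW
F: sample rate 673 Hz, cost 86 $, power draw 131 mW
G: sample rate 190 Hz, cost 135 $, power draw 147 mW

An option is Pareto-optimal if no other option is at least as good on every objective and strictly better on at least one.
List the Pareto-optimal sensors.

A: not dominated (best sample rate).
B: not dominated (best cost).
C: not dominated.
D: dominated by F (sample rate 673≥276, cost 86≤106, power draw 131≤159).
E: not dominated (best power draw).
F: not dominated.
G: dominated by F (sample rate 673≥190, cost 86≤135, power draw 131≤147).

A, B, C, E, F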